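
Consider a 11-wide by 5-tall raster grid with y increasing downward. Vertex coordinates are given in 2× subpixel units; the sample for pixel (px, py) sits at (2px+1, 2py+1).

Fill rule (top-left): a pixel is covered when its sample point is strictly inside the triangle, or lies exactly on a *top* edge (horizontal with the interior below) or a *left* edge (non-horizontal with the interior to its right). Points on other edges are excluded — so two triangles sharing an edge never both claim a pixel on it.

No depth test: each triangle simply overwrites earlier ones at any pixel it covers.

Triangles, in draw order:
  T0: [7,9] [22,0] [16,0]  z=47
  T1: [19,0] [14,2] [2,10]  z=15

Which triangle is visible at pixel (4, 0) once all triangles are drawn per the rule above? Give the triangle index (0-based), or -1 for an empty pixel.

T0:
  2·area = 54  (B↔C swapped to make it positive)
  edge (7, 9)→(16, 0): d=(9,-9) top-left  bias=+0
  edge (16, 0)→(22, 0): d=(6,0) top-left  bias=+0
  edge (22, 0)→(7, 9): d=(-15,9) right/bottom  bias=-1
    (7,0)@(15, 1): e=[0,6,48] → #  [on edge]
    (8,0)@(17, 1): e=[18,6,30] → #
    (9,0)@(19, 1): e=[36,6,12] → #
    (10,0)@(21, 1): e=[54,6,-6] → ·
    (6,1)@(13, 3): e=[0,18,36] → #  [on edge]
    (8,1)@(17, 3): e=[36,18,0] → ·  [on edge]
    (9,1)@(19, 3): e=[54,18,-18] → ·
    (5,2)@(11, 5): e=[0,30,24] → #  [on edge]
    (7,2)@(15, 5): e=[36,30,-12] → ·
    (4,3)@(9, 7): e=[0,42,12] → #  [on edge]
    (5,3)@(11, 7): e=[18,42,-6] → ·
    (6,3)@(13, 7): e=[36,42,-24] → ·
    (3,4)@(7, 9): e=[0,54,0] → ·  [on edge]
  covered (8 px):
    · · · · · · · # # # ·
    · · · · · · # # · · ·
    · · · · · # # · · · ·
    · · · · # · · · · · ·
    · · · · · · · · · · ·
T1:
  2·area = 16  (B↔C swapped to make it positive)
  edge (19, 0)→(2, 10): d=(-17,10) right/bottom  bias=-1
  edge (2, 10)→(14, 2): d=(12,-8) top-left  bias=+0
  edge (14, 2)→(19, 0): d=(5,-2) top-left  bias=+0
    (8,0)@(17, 1): e=[3,12,1] → #
    (9,0)@(19, 1): e=[-17,28,5] → ·
    (6,1)@(13, 3): e=[9,4,3] → #
    (7,1)@(15, 3): e=[-11,20,7] → ·
    (8,1)@(17, 3): e=[-31,36,11] → ·
    (6,2)@(13, 5): e=[-25,28,13] → ·
    (3,3)@(7, 7): e=[1,4,11] → #
    (4,3)@(9, 7): e=[-19,20,15] → ·
    (3,4)@(7, 9): e=[-33,28,21] → ·
  covered (3 px):
    · · · · · · · · # · ·
    · · · · · · # · · · ·
    · · · · · · · · · · ·
    · · · # · · · · · · ·
    · · · · · · · · · · ·

Z-buffer (winner per pixel, '.' = empty):
  . . . . . . . 0 1 0 .
  . . . . . . 1 0 . . .
  . . . . . 0 0 . . . .
  . . . 1 0 . . . . . .
  . . . . . . . . . . .

Result: -1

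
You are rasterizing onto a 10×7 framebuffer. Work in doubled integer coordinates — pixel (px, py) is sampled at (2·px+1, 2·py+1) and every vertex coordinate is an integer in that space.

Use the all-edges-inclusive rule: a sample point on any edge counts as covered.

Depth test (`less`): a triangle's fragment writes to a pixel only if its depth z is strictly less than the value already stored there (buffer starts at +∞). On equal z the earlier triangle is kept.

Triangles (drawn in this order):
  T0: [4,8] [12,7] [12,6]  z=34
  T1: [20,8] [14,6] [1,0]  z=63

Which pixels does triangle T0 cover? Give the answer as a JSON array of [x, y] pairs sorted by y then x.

T0:
  2·area = 8  (B↔C swapped to make it positive)
  edge (4, 8)→(12, 6): d=(8,-2) inclusive
  edge (12, 6)→(12, 7): d=(0,1) inclusive
  edge (12, 7)→(4, 8): d=(-8,1) inclusive
    (4,3)@(9, 7): e=[2,3,3] → #
    (5,3)@(11, 7): e=[6,1,1] → #
    (6,3)@(13, 7): e=[10,-1,-1] → ·
    (4,4)@(9, 9): e=[18,3,-13] → ·
    (5,4)@(11, 9): e=[22,1,-15] → ·
  covered (2 px):
    · · · · · · · · · ·
    · · · · · · · · · ·
    · · · · · · · · · ·
    · · · · # # · · · ·
    · · · · · · · · · ·
    · · · · · · · · · ·
    · · · · · · · · · ·
T1:
  2·area = 10
  edge (20, 8)→(14, 6): d=(-6,-2) inclusive
  edge (14, 6)→(1, 0): d=(-13,-6) inclusive
  edge (1, 0)→(20, 8): d=(19,8) inclusive
    (2,1)@(5, 3): e=[0,-15,25] → ·  [on edge]
    (5,2)@(11, 5): e=[0,-5,15] → ·  [on edge]
    (8,3)@(17, 7): e=[0,5,5] → #  [on edge]
    (9,3)@(19, 7): e=[4,17,-11] → ·
    (8,4)@(17, 9): e=[-12,-21,43] → ·
  covered (1 px):
    · · · · · · · · · ·
    · · · · · · · · · ·
    · · · · · · · · · ·
    · · · · · · · · # ·
    · · · · · · · · · ·
    · · · · · · · · · ·
    · · · · · · · · · ·

Result: [[4,3],[5,3]]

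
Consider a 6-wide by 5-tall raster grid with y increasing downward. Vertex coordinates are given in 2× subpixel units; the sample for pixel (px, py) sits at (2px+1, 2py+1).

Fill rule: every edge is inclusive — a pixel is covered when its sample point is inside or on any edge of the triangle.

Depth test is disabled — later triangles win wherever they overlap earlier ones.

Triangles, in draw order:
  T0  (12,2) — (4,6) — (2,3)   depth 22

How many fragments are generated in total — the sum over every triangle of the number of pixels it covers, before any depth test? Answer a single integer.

T0:
  2·area = 32
  edge (12, 2)→(4, 6): d=(-8,4) inclusive
  edge (4, 6)→(2, 3): d=(-2,-3) inclusive
  edge (2, 3)→(12, 2): d=(10,-1) inclusive
    (1,1)@(3, 3): e=[28,3,1] → X
    (2,1)@(5, 3): e=[20,9,3] → X
    (3,1)@(7, 3): e=[12,15,5] → X
    (4,1)@(9, 3): e=[4,21,7] → X
    (5,1)@(11, 3): e=[-4,27,9] → .
    (1,2)@(3, 5): e=[12,-1,21] → .
    (2,2)@(5, 5): e=[4,5,23] → X
    (3,2)@(7, 5): e=[-4,11,25] → .
    (4,2)@(9, 5): e=[-12,17,27] → .
    (2,3)@(5, 7): e=[-12,1,43] → .
  covered (5 px):
    . . . . . .
    . X X X X .
    . . X . . .
    . . . . . .
    . . . . . .

Answer: 5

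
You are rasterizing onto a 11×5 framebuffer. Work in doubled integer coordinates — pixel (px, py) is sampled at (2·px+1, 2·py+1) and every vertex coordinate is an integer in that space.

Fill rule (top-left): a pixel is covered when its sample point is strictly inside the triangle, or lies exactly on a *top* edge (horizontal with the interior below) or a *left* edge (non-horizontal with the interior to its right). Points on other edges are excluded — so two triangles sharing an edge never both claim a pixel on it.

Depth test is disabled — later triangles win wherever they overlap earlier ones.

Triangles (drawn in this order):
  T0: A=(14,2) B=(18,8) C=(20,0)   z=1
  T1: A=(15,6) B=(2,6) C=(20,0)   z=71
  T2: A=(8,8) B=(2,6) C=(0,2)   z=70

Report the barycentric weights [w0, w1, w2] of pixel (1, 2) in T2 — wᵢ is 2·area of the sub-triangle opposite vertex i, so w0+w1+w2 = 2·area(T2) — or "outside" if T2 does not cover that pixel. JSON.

T0:
  2·area = 44  (B↔C swapped to make it positive)
  edge (14, 2)→(20, 0): d=(6,-2) top-left  bias=+0
  edge (20, 0)→(18, 8): d=(-2,8) right/bottom  bias=-1
  edge (18, 8)→(14, 2): d=(-4,-6) top-left  bias=+0
    (8,0)@(17, 1): e=[0,22,22] → X  [on edge]
    (9,0)@(19, 1): e=[4,6,34] → X
    (10,0)@(21, 1): e=[8,-10,46] → .
    (5,1)@(11, 3): e=[0,66,-22] → .  [on edge]
    (7,1)@(15, 3): e=[8,34,2] → X
    (10,1)@(21, 3): e=[20,-14,38] → .
    (2,2)@(5, 5): e=[0,110,-66] → .  [on edge]
    (7,2)@(15, 5): e=[20,30,-6] → .
    (8,2)@(17, 5): e=[24,14,6] → X
    (9,2)@(19, 5): e=[28,-2,18] → .
    (8,3)@(17, 7): e=[36,10,-2] → .
  covered (6 px):
    . . . . . . . . X X .
    . . . . . . . X X X .
    . . . . . . . . X . .
    . . . . . . . . . . .
    . . . . . . . . . . .
T1:
  2·area = 78
  edge (15, 6)→(2, 6): d=(-13,0) right/bottom  bias=-1
  edge (2, 6)→(20, 0): d=(18,-6) top-left  bias=+0
  edge (20, 0)→(15, 6): d=(-5,6) right/bottom  bias=-1
    (8,0)@(17, 1): e=[65,0,13] → X  [on edge]
    (9,0)@(19, 1): e=[65,12,1] → X
    (10,0)@(21, 1): e=[65,24,-11] → .
    (5,1)@(11, 3): e=[39,0,39] → X  [on edge]
    (6,1)@(13, 3): e=[39,12,27] → X
    (7,1)@(15, 3): e=[39,24,15] → X
    (9,1)@(19, 3): e=[39,48,-9] → .
    (2,2)@(5, 5): e=[13,0,65] → X  [on edge]
    (3,2)@(7, 5): e=[13,12,53] → X
    (4,2)@(9, 5): e=[13,24,41] → X
    (8,2)@(17, 5): e=[13,72,-7] → .
    (2,3)@(5, 7): e=[-13,36,55] → .
  covered (12 px):
    . . . . . . . . X X .
    . . . . . X X X X . .
    . . X X X X X X . . .
    . . . . . . . . . . .
    . . . . . . . . . . .
T2:
  2·area = 20
  edge (8, 8)→(2, 6): d=(-6,-2) top-left  bias=+0
  edge (2, 6)→(0, 2): d=(-2,-4) top-left  bias=+0
  edge (0, 2)→(8, 8): d=(8,6) right/bottom  bias=-1
    (0,1)@(1, 3): e=[16,2,2] → X
    (1,1)@(3, 3): e=[20,10,-10] → .
    (0,2)@(1, 5): e=[4,-2,18] → .
    (1,2)@(3, 5): e=[8,6,6] → X
    (2,2)@(5, 5): e=[12,14,-6] → .
    (1,3)@(3, 7): e=[-4,2,22] → .
    (2,3)@(5, 7): e=[0,10,10] → X  [on edge]
    (3,3)@(7, 7): e=[4,18,-2] → .
    (2,4)@(5, 9): e=[-12,6,26] → .
    (5,4)@(11, 9): e=[0,30,-10] → .  [on edge]
  covered (3 px):
    . . . . . . . . . . .
    X . . . . . . . . . .
    . X . . . . . . . . .
    . . X . . . . . . . .
    . . . . . . . . . . .

Answer: [6,6,8]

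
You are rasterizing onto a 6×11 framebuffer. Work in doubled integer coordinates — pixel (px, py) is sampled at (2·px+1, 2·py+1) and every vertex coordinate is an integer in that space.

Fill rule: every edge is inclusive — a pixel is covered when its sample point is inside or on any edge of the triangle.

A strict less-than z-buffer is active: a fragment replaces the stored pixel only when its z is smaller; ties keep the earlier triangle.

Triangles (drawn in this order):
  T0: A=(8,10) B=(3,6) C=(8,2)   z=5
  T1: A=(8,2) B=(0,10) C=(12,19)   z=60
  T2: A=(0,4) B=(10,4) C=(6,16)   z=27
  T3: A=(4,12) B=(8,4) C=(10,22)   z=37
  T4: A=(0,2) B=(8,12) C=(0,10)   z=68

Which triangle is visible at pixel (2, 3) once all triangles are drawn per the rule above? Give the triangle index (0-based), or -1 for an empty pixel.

T0:
  2·area = 40
  edge (8, 10)→(3, 6): d=(-5,-4) inclusive
  edge (3, 6)→(8, 2): d=(5,-4) inclusive
  edge (8, 2)→(8, 10): d=(0,8) inclusive
    (3,1)@(7, 3): e=[31,1,8] → X
    (4,1)@(9, 3): e=[39,9,-8] → .
    (2,2)@(5, 5): e=[13,3,24] → X
    (4,2)@(9, 5): e=[29,19,-8] → .
    (2,3)@(5, 7): e=[3,13,24] → X
    (4,3)@(9, 7): e=[19,29,-8] → .
    (2,4)@(5, 9): e=[-7,23,24] → .
    (3,4)@(7, 9): e=[1,31,8] → X
    (4,4)@(9, 9): e=[9,39,-8] → .
    (3,5)@(7, 11): e=[-9,41,8] → .
  covered (6 px):
    . . . . . .
    . . . X . .
    . . X X . .
    . . X X . .
    . . . X . .
    . . . . . .
    . . . . . .
    . . . . . .
    . . . . . .
    . . . . . .
    . . . . . .
T1:
  2·area = 168  (B↔C swapped to make it positive)
  edge (8, 2)→(12, 19): d=(4,17) inclusive
  edge (12, 19)→(0, 10): d=(-12,-9) inclusive
  edge (0, 10)→(8, 2): d=(8,-8) inclusive
    (4,0)@(9, 1): e=[-21,189,0] → .  [on edge]
    (3,1)@(7, 3): e=[21,147,0] → X  [on edge]
    (4,1)@(9, 3): e=[-13,165,16] → .
    (2,2)@(5, 5): e=[63,105,0] → X  [on edge]
    (4,2)@(9, 5): e=[-5,141,32] → .
    (1,3)@(3, 7): e=[105,63,0] → X  [on edge]
    (4,3)@(9, 7): e=[3,117,48] → X
    (5,3)@(11, 7): e=[-31,135,64] → .
    (0,4)@(1, 9): e=[147,21,0] → X  [on edge]
    (5,4)@(11, 9): e=[-23,111,80] → .
    (0,5)@(1, 11): e=[155,-3,16] → .
    (1,5)@(3, 11): e=[121,15,32] → X
  covered (23 px):
    . . . . . .
    . . . X . .
    . . X X . .
    . X X X X .
    X X X X X .
    . X X X X .
    . . X X X .
    . . . X X X
    . . . . . X
    . . . . . .
    . . . . . .
T2:
  2·area = 120
  edge (0, 4)→(10, 4): d=(10,0) inclusive
  edge (10, 4)→(6, 16): d=(-4,12) inclusive
  edge (6, 16)→(0, 4): d=(-6,-12) inclusive
    (5,0)@(11, 1): e=[-30,0,150] → .  [on edge]
    (0,2)@(1, 5): e=[10,104,6] → X
    (1,2)@(3, 5): e=[10,80,30] → X
    (2,2)@(5, 5): e=[10,56,54] → X
    (3,2)@(7, 5): e=[10,32,78] → X
    (4,2)@(9, 5): e=[10,8,102] → X
    (5,2)@(11, 5): e=[10,-16,126] → .
    (0,3)@(1, 7): e=[30,96,-6] → .
    (1,3)@(3, 7): e=[30,72,18] → X
    (4,3)@(9, 7): e=[30,0,90] → X  [on edge]
    (5,3)@(11, 7): e=[30,-24,114] → .
    (1,4)@(3, 9): e=[50,64,6] → X
    (3,6)@(7, 13): e=[90,0,30] → X  [on edge]
    (2,9)@(5, 19): e=[150,0,-30] → .  [on edge]
  covered (16 px):
    . . . . . .
    . . . . . .
    X X X X X .
    . X X X X .
    . X X X . .
    . . X X . .
    . . X X . .
    . . . . . .
    . . . . . .
    . . . . . .
    . . . . . .
T3:
  2·area = 88
  edge (4, 12)→(8, 4): d=(4,-8) inclusive
  edge (8, 4)→(10, 22): d=(2,18) inclusive
  edge (10, 22)→(4, 12): d=(-6,-10) inclusive
    (0,3)@(1, 7): e=[-44,132,0] → .  [on edge]
    (3,3)@(7, 7): e=[4,24,60] → X
    (4,3)@(9, 7): e=[20,-12,80] → .
    (3,4)@(7, 9): e=[12,28,48] → X
    (4,4)@(9, 9): e=[28,-8,68] → .
    (2,5)@(5, 11): e=[4,68,16] → X
    (4,5)@(9, 11): e=[36,-4,56] → .
    (2,6)@(5, 13): e=[12,72,4] → X
    (4,6)@(9, 13): e=[44,0,44] → X  [on edge]
    (5,6)@(11, 13): e=[60,-36,64] → .
    (2,7)@(5, 15): e=[20,76,-8] → .
    (3,7)@(7, 15): e=[36,40,12] → X
    (3,8)@(7, 17): e=[44,44,0] → X  [on edge]
  covered (12 px):
    . . . . . .
    . . . . . .
    . . . . . .
    . . . X . .
    . . . X . .
    . . X X . .
    . . X X X .
    . . . X X .
    . . . X X .
    . . . . X .
    . . . . . .
T4:
  2·area = 64
  edge (0, 2)→(8, 12): d=(8,10) inclusive
  edge (8, 12)→(0, 10): d=(-8,-2) inclusive
  edge (0, 10)→(0, 2): d=(0,-8) inclusive
    (0,2)@(1, 5): e=[14,42,8] → X
    (1,2)@(3, 5): e=[-6,46,24] → .
    (0,3)@(1, 7): e=[30,26,8] → X
    (1,3)@(3, 7): e=[10,30,24] → X
    (2,3)@(5, 7): e=[-10,34,40] → .
    (0,4)@(1, 9): e=[46,10,8] → X
    (2,4)@(5, 9): e=[6,18,40] → X
    (3,4)@(7, 9): e=[-14,22,56] → .
    (0,5)@(1, 11): e=[62,-6,8] → .
    (1,5)@(3, 11): e=[42,-2,24] → .
    (2,5)@(5, 11): e=[22,2,40] → X
    (3,5)@(7, 11): e=[2,6,56] → X
  covered (8 px):
    . . . . . .
    . . . . . .
    X . . . . .
    X X . . . .
    X X X . . .
    . . X X . .
    . . . . . .
    . . . . . .
    . . . . . .
    . . . . . .
    . . . . . .

Z-buffer (winner per pixel, '.' = empty):
  . . . . . .
  . . . 0 . .
  2 2 0 0 2 .
  4 2 0 0 2 .
  1 2 2 0 1 .
  . 1 2 2 1 .
  . . 2 2 3 .
  . . . 3 3 1
  . . . 3 3 1
  . . . . 3 .
  . . . . . .

Result: 0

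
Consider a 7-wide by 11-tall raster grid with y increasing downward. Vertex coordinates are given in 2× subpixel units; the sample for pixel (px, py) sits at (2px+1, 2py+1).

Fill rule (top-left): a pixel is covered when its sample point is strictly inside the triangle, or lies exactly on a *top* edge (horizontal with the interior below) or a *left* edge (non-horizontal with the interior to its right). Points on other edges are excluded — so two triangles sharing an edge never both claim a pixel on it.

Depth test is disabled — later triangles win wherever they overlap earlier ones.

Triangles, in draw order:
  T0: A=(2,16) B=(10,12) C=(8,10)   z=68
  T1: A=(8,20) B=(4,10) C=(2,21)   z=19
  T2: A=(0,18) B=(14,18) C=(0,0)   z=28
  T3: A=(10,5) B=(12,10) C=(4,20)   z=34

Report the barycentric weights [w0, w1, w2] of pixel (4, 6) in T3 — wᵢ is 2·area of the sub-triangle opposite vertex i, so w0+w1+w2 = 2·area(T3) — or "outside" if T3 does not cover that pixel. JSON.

T0:
  2·area = 24  (B↔C swapped to make it positive)
  edge (2, 16)→(8, 10): d=(6,-6) top-left  bias=+0
  edge (8, 10)→(10, 12): d=(2,2) right/bottom  bias=-1
  edge (10, 12)→(2, 16): d=(-8,4) right/bottom  bias=-1
    (0,1)@(1, 3): e=[-84,0,108] → .  [on edge]
    (1,2)@(3, 5): e=[-60,0,84] → .  [on edge]
    (6,2)@(13, 5): e=[0,-20,44] → .  [on edge]
    (2,3)@(5, 7): e=[-36,0,60] → .  [on edge]
    (5,3)@(11, 7): e=[0,-12,36] → .  [on edge]
    (3,4)@(7, 9): e=[-12,0,36] → .  [on edge]
    (4,4)@(9, 9): e=[0,-4,28] → .  [on edge]
    (3,5)@(7, 11): e=[0,4,20] → X  [on edge]
    (4,5)@(9, 11): e=[12,0,12] → .  [on edge]
    (2,6)@(5, 13): e=[0,12,12] → X  [on edge]
    (4,6)@(9, 13): e=[24,4,-4] → .
    (5,6)@(11, 13): e=[36,0,-12] → .  [on edge]
    (1,7)@(3, 15): e=[0,20,4] → X  [on edge]
    (6,7)@(13, 15): e=[60,0,-36] → .  [on edge]
    (0,8)@(1, 17): e=[0,28,-4] → .  [on edge]
  covered (4 px):
    . . . . . . .
    . . . . . . .
    . . . . . . .
    . . . . . . .
    . . . . . . .
    . . . X . . .
    . . X X . . .
    . X . . . . .
    . . . . . . .
    . . . . . . .
    . . . . . . .
T1:
  2·area = 64  (B↔C swapped to make it positive)
  edge (8, 20)→(2, 21): d=(-6,1) right/bottom  bias=-1
  edge (2, 21)→(4, 10): d=(2,-11) top-left  bias=+0
  edge (4, 10)→(8, 20): d=(4,10) right/bottom  bias=-1
    (2,6)@(5, 13): e=[45,17,2] → X
    (3,6)@(7, 13): e=[43,39,-18] → .
    (2,7)@(5, 15): e=[33,21,10] → X
    (3,7)@(7, 15): e=[31,43,-10] → .
    (1,8)@(3, 17): e=[23,3,38] → X
    (3,8)@(7, 17): e=[19,47,-2] → .
    (1,9)@(3, 19): e=[11,7,46] → X
    (3,9)@(7, 19): e=[7,51,6] → X
    (4,9)@(9, 19): e=[5,73,-14] → .
    (1,10)@(3, 21): e=[-1,11,54] → .
    (2,10)@(5, 21): e=[-3,33,34] → .
    (3,10)@(7, 21): e=[-5,55,14] → .
  covered (7 px):
    . . . . . . .
    . . . . . . .
    . . . . . . .
    . . . . . . .
    . . . . . . .
    . . . . . . .
    . . X . . . .
    . . X . . . .
    . X X . . . .
    . X X X . . .
    . . . . . . .
T2:
  2·area = 252  (B↔C swapped to make it positive)
  edge (0, 18)→(0, 0): d=(0,-18) top-left  bias=+0
  edge (0, 0)→(14, 18): d=(14,18) right/bottom  bias=-1
  edge (14, 18)→(0, 18): d=(-14,0) right/bottom  bias=-1
    (0,1)@(1, 3): e=[18,24,210] → X
    (1,1)@(3, 3): e=[54,-12,210] → .
    (0,2)@(1, 5): e=[18,52,182] → X
    (1,2)@(3, 5): e=[54,16,182] → X
    (2,2)@(5, 5): e=[90,-20,182] → .
    (0,3)@(1, 7): e=[18,80,154] → X
    (2,3)@(5, 7): e=[90,8,154] → X
    (3,3)@(7, 7): e=[126,-28,154] → .
    (0,4)@(1, 9): e=[18,108,126] → X
    (3,4)@(7, 9): e=[126,0,126] → .  [on edge]
    (0,5)@(1, 11): e=[18,136,98] → X
    (3,5)@(7, 11): e=[126,28,98] → X
  covered (31 px):
    . . . . . . .
    X . . . . . .
    X X . . . . .
    X X X . . . .
    X X X . . . .
    X X X X . . .
    X X X X X . .
    X X X X X X .
    X X X X X X X
    . . . . . . .
    . . . . . . .
T3:
  2·area = 60
  edge (10, 5)→(12, 10): d=(2,5) right/bottom  bias=-1
  edge (12, 10)→(4, 20): d=(-8,10) right/bottom  bias=-1
  edge (4, 20)→(10, 5): d=(6,-15) top-left  bias=+0
    (4,4)@(9, 9): e=[13,38,9] → X
    (5,4)@(11, 9): e=[3,18,39] → X
    (6,4)@(13, 9): e=[-7,-2,69] → .
    (4,5)@(9, 11): e=[17,22,21] → X
    (6,5)@(13, 11): e=[-3,-18,81] → .
    (3,6)@(7, 13): e=[31,26,3] → X
    (5,6)@(11, 13): e=[11,-14,63] → .
    (3,7)@(7, 15): e=[35,10,15] → X
    (4,7)@(9, 15): e=[25,-10,45] → .
    (3,8)@(7, 17): e=[39,-6,27] → .
  covered (7 px):
    . . . . . . .
    . . . . . . .
    . . . . . . .
    . . . . . . .
    . . . . X X .
    . . . . X X .
    . . . X X . .
    . . . X . . .
    . . . . . . .
    . . . . . . .
    . . . . . . .

Result: [6,33,21]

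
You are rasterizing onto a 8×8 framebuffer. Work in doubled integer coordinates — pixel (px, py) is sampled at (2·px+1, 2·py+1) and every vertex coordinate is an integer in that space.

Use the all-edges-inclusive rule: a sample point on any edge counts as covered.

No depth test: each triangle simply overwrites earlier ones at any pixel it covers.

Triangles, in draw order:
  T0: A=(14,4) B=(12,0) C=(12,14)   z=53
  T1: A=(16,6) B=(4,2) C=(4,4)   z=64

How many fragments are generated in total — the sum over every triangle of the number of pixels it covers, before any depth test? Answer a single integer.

T0:
  2·area = 28  (B↔C swapped to make it positive)
  edge (14, 4)→(12, 14): d=(-2,10) inclusive
  edge (12, 14)→(12, 0): d=(0,-14) inclusive
  edge (12, 0)→(14, 4): d=(2,4) inclusive
    (6,1)@(13, 3): e=[12,14,2] → █
    (7,1)@(15, 3): e=[-8,42,-6] → ·
    (6,2)@(13, 5): e=[8,14,6] → █
    (7,2)@(15, 5): e=[-12,42,-2] → ·
    (6,3)@(13, 7): e=[4,14,10] → █
    (7,3)@(15, 7): e=[-16,42,2] → ·
    (6,4)@(13, 9): e=[0,14,14] → █  [on edge]
    (7,4)@(15, 9): e=[-20,42,6] → ·
    (6,5)@(13, 11): e=[-4,14,18] → ·
  covered (4 px):
    · · · · · · · ·
    · · · · · · █ ·
    · · · · · · █ ·
    · · · · · · █ ·
    · · · · · · █ ·
    · · · · · · · ·
    · · · · · · · ·
    · · · · · · · ·
T1:
  2·area = 24  (B↔C swapped to make it positive)
  edge (16, 6)→(4, 4): d=(-12,-2) inclusive
  edge (4, 4)→(4, 2): d=(0,-2) inclusive
  edge (4, 2)→(16, 6): d=(12,4) inclusive
    (0,0)@(1, 1): e=[30,-6,0] → ·  [on edge]
    (2,1)@(5, 3): e=[14,2,8] → █
    (3,1)@(7, 3): e=[18,6,0] → █  [on edge]
    (4,1)@(9, 3): e=[22,10,-8] → ·
    (2,2)@(5, 5): e=[-10,2,32] → ·
    (3,2)@(7, 5): e=[-6,6,24] → ·
    (5,2)@(11, 5): e=[2,14,8] → █
    (6,2)@(13, 5): e=[6,18,0] → █  [on edge]
    (7,2)@(15, 5): e=[10,22,-8] → ·
    (5,3)@(11, 7): e=[-22,14,32] → ·
    (6,3)@(13, 7): e=[-18,18,24] → ·
  covered (4 px):
    · · · · · · · ·
    · · █ █ · · · ·
    · · · · · █ █ ·
    · · · · · · · ·
    · · · · · · · ·
    · · · · · · · ·
    · · · · · · · ·
    · · · · · · · ·

Answer: 8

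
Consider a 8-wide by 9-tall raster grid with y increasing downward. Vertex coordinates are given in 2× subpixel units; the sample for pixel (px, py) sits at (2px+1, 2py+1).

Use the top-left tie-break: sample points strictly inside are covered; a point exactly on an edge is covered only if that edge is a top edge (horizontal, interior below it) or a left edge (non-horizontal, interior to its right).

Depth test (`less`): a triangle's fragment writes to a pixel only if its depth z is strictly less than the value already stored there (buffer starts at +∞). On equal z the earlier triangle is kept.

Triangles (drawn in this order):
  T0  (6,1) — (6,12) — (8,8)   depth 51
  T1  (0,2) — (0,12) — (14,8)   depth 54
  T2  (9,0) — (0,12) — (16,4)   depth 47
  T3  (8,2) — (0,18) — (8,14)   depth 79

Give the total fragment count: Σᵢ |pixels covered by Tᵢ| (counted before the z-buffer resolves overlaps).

T0:
  2·area = 22  (B↔C swapped to make it positive)
  edge (6, 1)→(8, 8): d=(2,7) right/bottom  bias=-1
  edge (8, 8)→(6, 12): d=(-2,4) right/bottom  bias=-1
  edge (6, 12)→(6, 1): d=(0,-11) top-left  bias=+0
    (3,2)@(7, 5): e=[1,10,11] → █
    (4,2)@(9, 5): e=[-13,2,33] → ·
    (3,3)@(7, 7): e=[5,6,11] → █
    (4,3)@(9, 7): e=[-9,-2,33] → ·
    (3,4)@(7, 9): e=[9,2,11] → █
    (4,4)@(9, 9): e=[-5,-6,33] → ·
    (3,5)@(7, 11): e=[13,-2,11] → ·
  covered (3 px):
    · · · · · · · ·
    · · · · · · · ·
    · · · █ · · · ·
    · · · █ · · · ·
    · · · █ · · · ·
    · · · · · · · ·
    · · · · · · · ·
    · · · · · · · ·
    · · · · · · · ·
T1:
  2·area = 140  (B↔C swapped to make it positive)
  edge (0, 2)→(14, 8): d=(14,6) right/bottom  bias=-1
  edge (14, 8)→(0, 12): d=(-14,4) right/bottom  bias=-1
  edge (0, 12)→(0, 2): d=(0,-10) top-left  bias=+0
    (0,1)@(1, 3): e=[8,122,10] → █
    (1,1)@(3, 3): e=[-4,114,30] → ·
    (0,2)@(1, 5): e=[36,94,10] → █
    (1,2)@(3, 5): e=[24,86,30] → █
    (2,2)@(5, 5): e=[12,78,50] → █
    (3,2)@(7, 5): e=[0,70,70] → ·  [on edge]
    (0,3)@(1, 7): e=[64,66,10] → █
    (3,3)@(7, 7): e=[28,42,70] → █
    (4,3)@(9, 7): e=[16,34,90] → █
    (5,3)@(11, 7): e=[4,26,110] → █
    (6,3)@(13, 7): e=[-8,18,130] → ·
    (0,4)@(1, 9): e=[92,38,10] → █
  covered (17 px):
    · · · · · · · ·
    █ · · · · · · ·
    █ █ █ · · · · ·
    █ █ █ █ █ █ · ·
    █ █ █ █ █ · · ·
    █ █ · · · · · ·
    · · · · · · · ·
    · · · · · · · ·
    · · · · · · · ·
T2:
  2·area = 120  (B↔C swapped to make it positive)
  edge (9, 0)→(16, 4): d=(7,4) right/bottom  bias=-1
  edge (16, 4)→(0, 12): d=(-16,8) right/bottom  bias=-1
  edge (0, 12)→(9, 0): d=(9,-12) top-left  bias=+0
    (4,0)@(9, 1): e=[7,104,9] → █
    (5,0)@(11, 1): e=[-1,88,33] → ·
    (3,1)@(7, 3): e=[29,88,3] → █
    (5,1)@(11, 3): e=[13,56,51] → █
    (6,1)@(13, 3): e=[5,40,75] → █
    (7,1)@(15, 3): e=[-3,24,99] → ·
    (3,2)@(7, 5): e=[43,56,21] → █
    (7,2)@(15, 5): e=[11,-8,117] → ·
    (2,3)@(5, 7): e=[65,40,15] → █
    (5,3)@(11, 7): e=[41,-8,87] → ·
    (6,3)@(13, 7): e=[33,-24,111] → ·
    (1,4)@(3, 9): e=[87,24,9] → █
  covered (15 px):
    · · · · █ · · ·
    · · · █ █ █ █ ·
    · · · █ █ █ █ ·
    · · █ █ █ · · ·
    · █ █ · · · · ·
    █ · · · · · · ·
    · · · · · · · ·
    · · · · · · · ·
    · · · · · · · ·
T3:
  2·area = 96  (B↔C swapped to make it positive)
  edge (8, 2)→(8, 14): d=(0,12) right/bottom  bias=-1
  edge (8, 14)→(0, 18): d=(-8,4) right/bottom  bias=-1
  edge (0, 18)→(8, 2): d=(8,-16) top-left  bias=+0
    (3,2)@(7, 5): e=[12,76,8] → █
    (4,2)@(9, 5): e=[-12,68,40] → ·
    (3,3)@(7, 7): e=[12,60,24] → █
    (4,3)@(9, 7): e=[-12,52,56] → ·
    (2,4)@(5, 9): e=[36,52,8] → █
    (4,4)@(9, 9): e=[-12,36,72] → ·
    (2,5)@(5, 11): e=[36,36,24] → █
    (4,5)@(9, 11): e=[-12,20,88] → ·
    (1,6)@(3, 13): e=[60,28,8] → █
    (4,6)@(9, 13): e=[-12,4,104] → ·
    (1,7)@(3, 15): e=[60,12,24] → █
    (3,7)@(7, 15): e=[12,-4,88] → ·
  covered (12 px):
    · · · · · · · ·
    · · · · · · · ·
    · · · █ · · · ·
    · · · █ · · · ·
    · · █ █ · · · ·
    · · █ █ · · · ·
    · █ █ █ · · · ·
    · █ █ · · · · ·
    █ · · · · · · ·

Result: 47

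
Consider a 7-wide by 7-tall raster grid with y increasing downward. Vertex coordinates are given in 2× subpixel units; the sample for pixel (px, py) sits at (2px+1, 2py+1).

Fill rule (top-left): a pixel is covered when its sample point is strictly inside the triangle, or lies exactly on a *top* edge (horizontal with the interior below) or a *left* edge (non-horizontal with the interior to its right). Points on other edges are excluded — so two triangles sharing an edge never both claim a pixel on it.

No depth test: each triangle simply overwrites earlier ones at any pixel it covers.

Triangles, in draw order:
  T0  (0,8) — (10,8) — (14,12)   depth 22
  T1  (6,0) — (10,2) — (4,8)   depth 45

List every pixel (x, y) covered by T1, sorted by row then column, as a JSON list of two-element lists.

T0:
  2·area = 40
  edge (0, 8)→(10, 8): d=(10,0) top-left  bias=+0
  edge (10, 8)→(14, 12): d=(4,4) right/bottom  bias=-1
  edge (14, 12)→(0, 8): d=(-14,-4) top-left  bias=+0
    (1,0)@(3, 1): e=[-70,0,110] → ·  [on edge]
    (2,1)@(5, 3): e=[-50,0,90] → ·  [on edge]
    (3,2)@(7, 5): e=[-30,0,70] → ·  [on edge]
    (4,3)@(9, 7): e=[-10,0,50] → ·  [on edge]
    (2,4)@(5, 9): e=[10,24,6] → #
    (3,4)@(7, 9): e=[10,16,14] → #
    (4,4)@(9, 9): e=[10,8,22] → #
    (5,4)@(11, 9): e=[10,0,30] → ·  [on edge]
    (2,5)@(5, 11): e=[30,32,-22] → ·
    (3,5)@(7, 11): e=[30,24,-14] → ·
    (4,5)@(9, 11): e=[30,16,-6] → ·
    (5,5)@(11, 11): e=[30,8,2] → #
    (6,5)@(13, 11): e=[30,0,10] → ·  [on edge]
  covered (4 px):
    · · · · · · ·
    · · · · · · ·
    · · · · · · ·
    · · · · · · ·
    · · # # # · ·
    · · · · · # ·
    · · · · · · ·
T1:
  2·area = 36
  edge (6, 0)→(10, 2): d=(4,2) right/bottom  bias=-1
  edge (10, 2)→(4, 8): d=(-6,6) right/bottom  bias=-1
  edge (4, 8)→(6, 0): d=(2,-8) top-left  bias=+0
    (3,0)@(7, 1): e=[2,24,10] → #
    (4,0)@(9, 1): e=[-2,12,26] → ·
    (5,0)@(11, 1): e=[-6,0,42] → ·  [on edge]
    (3,1)@(7, 3): e=[10,12,14] → #
    (4,1)@(9, 3): e=[6,0,30] → ·  [on edge]
    (2,2)@(5, 5): e=[22,12,2] → #
    (3,2)@(7, 5): e=[18,0,18] → ·  [on edge]
    (2,3)@(5, 7): e=[30,0,6] → ·  [on edge]
    (1,4)@(3, 9): e=[42,0,-6] → ·  [on edge]
    (0,5)@(1, 11): e=[54,0,-18] → ·  [on edge]
  covered (3 px):
    · · · # · · ·
    · · · # · · ·
    · · # · · · ·
    · · · · · · ·
    · · · · · · ·
    · · · · · · ·
    · · · · · · ·

Result: [[3,0],[3,1],[2,2]]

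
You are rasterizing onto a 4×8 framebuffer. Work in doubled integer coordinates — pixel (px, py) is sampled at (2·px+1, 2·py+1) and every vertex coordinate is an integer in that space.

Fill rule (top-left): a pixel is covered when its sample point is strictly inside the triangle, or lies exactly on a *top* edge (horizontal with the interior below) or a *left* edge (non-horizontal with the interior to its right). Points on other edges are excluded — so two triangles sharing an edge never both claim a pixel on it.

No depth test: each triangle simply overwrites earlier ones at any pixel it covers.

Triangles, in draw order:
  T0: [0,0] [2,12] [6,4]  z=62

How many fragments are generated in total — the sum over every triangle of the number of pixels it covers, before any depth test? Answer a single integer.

T0:
  2·area = 64  (B↔C swapped to make it positive)
  edge (0, 0)→(6, 4): d=(6,4) right/bottom  bias=-1
  edge (6, 4)→(2, 12): d=(-4,8) right/bottom  bias=-1
  edge (2, 12)→(0, 0): d=(-2,-12) top-left  bias=+0
    (0,0)@(1, 1): e=[2,52,10] → █
    (1,0)@(3, 1): e=[-6,36,34] → ·
    (0,1)@(1, 3): e=[14,44,6] → █
    (1,1)@(3, 3): e=[6,28,30] → █
    (2,1)@(5, 3): e=[-2,12,54] → ·
    (0,2)@(1, 5): e=[26,36,2] → █
    (2,2)@(5, 5): e=[10,4,50] → █
    (3,2)@(7, 5): e=[2,-12,74] → ·
    (0,3)@(1, 7): e=[38,28,-2] → ·
    (1,3)@(3, 7): e=[30,12,22] → █
    (2,3)@(5, 7): e=[22,-4,46] → ·
    (1,4)@(3, 9): e=[42,4,18] → █
  covered (8 px):
    █ · · ·
    █ █ · ·
    █ █ █ ·
    · █ · ·
    · █ · ·
    · · · ·
    · · · ·
    · · · ·

Answer: 8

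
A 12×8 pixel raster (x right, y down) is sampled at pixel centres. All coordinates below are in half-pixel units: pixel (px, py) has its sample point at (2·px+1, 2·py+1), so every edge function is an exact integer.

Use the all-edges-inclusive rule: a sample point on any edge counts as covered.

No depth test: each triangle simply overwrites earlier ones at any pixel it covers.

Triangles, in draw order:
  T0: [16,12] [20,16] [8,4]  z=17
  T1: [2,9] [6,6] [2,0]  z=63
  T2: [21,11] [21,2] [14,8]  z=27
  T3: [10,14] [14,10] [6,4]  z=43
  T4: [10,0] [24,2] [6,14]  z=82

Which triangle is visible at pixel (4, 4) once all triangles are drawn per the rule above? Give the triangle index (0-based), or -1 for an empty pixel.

T0:
  degenerate (2·area = 0) — covers nothing
T1:
  2·area = 36  (B↔C swapped to make it positive)
  edge (2, 9)→(2, 0): d=(0,-9) inclusive
  edge (2, 0)→(6, 6): d=(4,6) inclusive
  edge (6, 6)→(2, 9): d=(-4,3) inclusive
    (1,1)@(3, 3): e=[9,6,21] → █
    (2,1)@(5, 3): e=[27,-6,15] → ·
    (1,2)@(3, 5): e=[9,14,13] → █
    (2,2)@(5, 5): e=[27,2,7] → █
    (3,2)@(7, 5): e=[45,-10,1] → ·
    (1,3)@(3, 7): e=[9,22,5] → █
    (2,3)@(5, 7): e=[27,10,-1] → ·
    (1,4)@(3, 9): e=[9,30,-3] → ·
  covered (4 px):
    · · · · · · · · · · · ·
    · █ · · · · · · · · · ·
    · █ █ · · · · · · · · ·
    · █ · · · · · · · · · ·
    · · · · · · · · · · · ·
    · · · · · · · · · · · ·
    · · · · · · · · · · · ·
    · · · · · · · · · · · ·
T2:
  2·area = 63  (B↔C swapped to make it positive)
  edge (21, 11)→(14, 8): d=(-7,-3) inclusive
  edge (14, 8)→(21, 2): d=(7,-6) inclusive
  edge (21, 2)→(21, 11): d=(0,9) inclusive
    (10,0)@(21, 1): e=[70,-7,0] → ·  [on edge]
    (10,1)@(21, 3): e=[56,7,0] → █  [on edge]
    (11,1)@(23, 3): e=[62,19,-18] → ·
    (3,2)@(7, 5): e=[0,-63,126] → ·  [on edge]
    (9,2)@(19, 5): e=[36,9,18] → █
    (10,2)@(21, 5): e=[42,21,0] → █  [on edge]
    (11,2)@(23, 5): e=[48,33,-18] → ·
    (8,3)@(17, 7): e=[16,11,36] → █
    (10,3)@(21, 7): e=[28,35,0] → █  [on edge]
    (11,3)@(23, 7): e=[34,47,-18] → ·
    (8,4)@(17, 9): e=[2,25,36] → █
    (10,4)@(21, 9): e=[14,49,0] → █  [on edge]
    (10,5)@(21, 11): e=[0,63,0] → █  [on edge]
    (10,6)@(21, 13): e=[-14,77,0] → ·  [on edge]
    (10,7)@(21, 15): e=[-28,91,0] → ·  [on edge]
  covered (10 px):
    · · · · · · · · · · · ·
    · · · · · · · · · · █ ·
    · · · · · · · · · █ █ ·
    · · · · · · · · █ █ █ ·
    · · · · · · · · █ █ █ ·
    · · · · · · · · · · █ ·
    · · · · · · · · · · · ·
    · · · · · · · · · · · ·
T3:
  2·area = 56  (B↔C swapped to make it positive)
  edge (10, 14)→(6, 4): d=(-4,-10) inclusive
  edge (6, 4)→(14, 10): d=(8,6) inclusive
  edge (14, 10)→(10, 14): d=(-4,4) inclusive
    (11,0)@(23, 1): e=[182,-126,0] → ·  [on edge]
    (10,1)@(21, 3): e=[154,-98,0] → ·  [on edge]
    (3,2)@(7, 5): e=[6,2,48] → █
    (4,2)@(9, 5): e=[26,-10,40] → ·
    (9,2)@(19, 5): e=[126,-70,0] → ·  [on edge]
    (3,3)@(7, 7): e=[-2,18,40] → ·
    (4,3)@(9, 7): e=[18,6,32] → █
    (5,3)@(11, 7): e=[38,-6,24] → ·
    (8,3)@(17, 7): e=[98,-42,0] → ·  [on edge]
    (4,4)@(9, 9): e=[10,22,24] → █
    (5,4)@(11, 9): e=[30,10,16] → █
    (6,4)@(13, 9): e=[50,-2,8] → ·
    (7,4)@(15, 9): e=[70,-14,0] → ·  [on edge]
    (6,5)@(13, 11): e=[42,14,0] → █  [on edge]
    (5,6)@(11, 13): e=[14,42,0] → █  [on edge]
    (4,7)@(9, 15): e=[-14,70,0] → ·  [on edge]
  covered (8 px):
    · · · · · · · · · · · ·
    · · · · · · · · · · · ·
    · · · █ · · · · · · · ·
    · · · · █ · · · · · · ·
    · · · · █ █ · · · · · ·
    · · · · █ █ █ · · · · ·
    · · · · · █ · · · · · ·
    · · · · · · · · · · · ·
T4:
  2·area = 204
  edge (10, 0)→(24, 2): d=(14,2) inclusive
  edge (24, 2)→(6, 14): d=(-18,12) inclusive
  edge (6, 14)→(10, 0): d=(4,-14) inclusive
    (5,0)@(11, 1): e=[12,174,18] → █
    (6,0)@(13, 1): e=[8,150,46] → █
    (7,0)@(15, 1): e=[4,126,74] → █
    (8,0)@(17, 1): e=[0,102,102] → █  [on edge]
    (9,0)@(19, 1): e=[-4,78,130] → ·
    (5,1)@(11, 3): e=[40,138,26] → █
    (9,1)@(19, 3): e=[24,42,138] → █
    (10,1)@(21, 3): e=[20,18,166] → █
    (11,1)@(23, 3): e=[16,-6,194] → ·
    (4,2)@(9, 5): e=[72,126,6] → █
    (10,2)@(21, 5): e=[48,-18,174] → ·
    (4,3)@(9, 7): e=[100,90,14] → █
  covered (26 px):
    · · · · · █ █ █ █ · · ·
    · · · · · █ █ █ █ █ █ ·
    · · · · █ █ █ █ █ █ · ·
    · · · · █ █ █ █ · · · ·
    · · · · █ █ █ · · · · ·
    · · · █ █ · · · · · · ·
    · · · █ · · · · · · · ·
    · · · · · · · · · · · ·

Z-buffer (winner per pixel, '.' = empty):
  . . . . . 4 4 4 4 . . .
  . 1 . . . 4 4 4 4 4 4 .
  . 1 1 3 4 4 4 4 4 4 2 .
  . 1 . . 4 4 4 4 2 2 2 .
  . . . . 4 4 4 . 2 2 2 .
  . . . 4 4 3 3 . . . 2 .
  . . . 4 . 3 . . . . . .
  . . . . . . . . . . . .

Result: 4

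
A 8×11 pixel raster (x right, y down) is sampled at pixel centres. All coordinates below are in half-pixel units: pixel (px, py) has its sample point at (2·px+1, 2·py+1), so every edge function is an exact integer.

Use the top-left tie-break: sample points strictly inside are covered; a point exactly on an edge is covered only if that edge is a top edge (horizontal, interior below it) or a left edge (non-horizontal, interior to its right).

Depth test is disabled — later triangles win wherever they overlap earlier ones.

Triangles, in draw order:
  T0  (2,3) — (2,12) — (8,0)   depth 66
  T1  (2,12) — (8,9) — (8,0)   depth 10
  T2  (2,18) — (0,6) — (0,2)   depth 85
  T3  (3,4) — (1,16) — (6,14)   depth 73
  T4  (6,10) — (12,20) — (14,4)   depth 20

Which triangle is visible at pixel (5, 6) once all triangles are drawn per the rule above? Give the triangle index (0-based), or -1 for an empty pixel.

T0:
  2·area = 54  (B↔C swapped to make it positive)
  edge (2, 3)→(8, 0): d=(6,-3) top-left  bias=+0
  edge (8, 0)→(2, 12): d=(-6,12) right/bottom  bias=-1
  edge (2, 12)→(2, 3): d=(0,-9) top-left  bias=+0
    (3,0)@(7, 1): e=[3,6,45] → #
    (4,0)@(9, 1): e=[9,-18,63] → ·
    (1,1)@(3, 3): e=[3,42,9] → #
    (2,1)@(5, 3): e=[9,18,27] → #
    (3,1)@(7, 3): e=[15,-6,45] → ·
    (1,2)@(3, 5): e=[15,30,9] → #
    (3,2)@(7, 5): e=[27,-18,45] → ·
    (1,3)@(3, 7): e=[27,18,9] → #
    (2,3)@(5, 7): e=[33,-6,27] → ·
    (1,4)@(3, 9): e=[39,6,9] → #
    (2,4)@(5, 9): e=[45,-18,27] → ·
    (1,5)@(3, 11): e=[51,-6,9] → ·
  covered (7 px):
    · · · # · · · ·
    · # # · · · · ·
    · # # · · · · ·
    · # · · · · · ·
    · # · · · · · ·
    · · · · · · · ·
    · · · · · · · ·
    · · · · · · · ·
    · · · · · · · ·
    · · · · · · · ·
    · · · · · · · ·
T1:
  2·area = 54  (B↔C swapped to make it positive)
  edge (2, 12)→(8, 0): d=(6,-12) top-left  bias=+0
  edge (8, 0)→(8, 9): d=(0,9) right/bottom  bias=-1
  edge (8, 9)→(2, 12): d=(-6,3) right/bottom  bias=-1
    (3,1)@(7, 3): e=[6,9,39] → #
    (4,1)@(9, 3): e=[30,-9,33] → ·
    (3,2)@(7, 5): e=[18,9,27] → #
    (4,2)@(9, 5): e=[42,-9,21] → ·
    (2,3)@(5, 7): e=[6,27,21] → #
    (4,3)@(9, 7): e=[54,-9,9] → ·
    (2,4)@(5, 9): e=[18,27,9] → #
    (4,4)@(9, 9): e=[66,-9,-3] → ·
    (1,5)@(3, 11): e=[6,45,3] → #
    (2,5)@(5, 11): e=[30,27,-3] → ·
    (3,5)@(7, 11): e=[54,9,-9] → ·
    (1,6)@(3, 13): e=[18,45,-9] → ·
  covered (7 px):
    · · · · · · · ·
    · · · # · · · ·
    · · · # · · · ·
    · · # # · · · ·
    · · # # · · · ·
    · # · · · · · ·
    · · · · · · · ·
    · · · · · · · ·
    · · · · · · · ·
    · · · · · · · ·
    · · · · · · · ·
T2:
  2·area = 8
  edge (2, 18)→(0, 6): d=(-2,-12) top-left  bias=+0
  edge (0, 6)→(0, 2): d=(0,-4) top-left  bias=+0
  edge (0, 2)→(2, 18): d=(2,16) right/bottom  bias=-1
    (0,5)@(1, 11): e=[2,4,2] → #
    (1,5)@(3, 11): e=[26,12,-30] → ·
    (0,6)@(1, 13): e=[-2,4,6] → ·
  covered (1 px):
    · · · · · · · ·
    · · · · · · · ·
    · · · · · · · ·
    · · · · · · · ·
    · · · · · · · ·
    # · · · · · · ·
    · · · · · · · ·
    · · · · · · · ·
    · · · · · · · ·
    · · · · · · · ·
    · · · · · · · ·
T3:
  2·area = 56  (B↔C swapped to make it positive)
  edge (3, 4)→(6, 14): d=(3,10) right/bottom  bias=-1
  edge (6, 14)→(1, 16): d=(-5,2) right/bottom  bias=-1
  edge (1, 16)→(3, 4): d=(2,-12) top-left  bias=+0
    (1,2)@(3, 5): e=[3,51,2] → #
    (2,2)@(5, 5): e=[-17,47,26] → ·
    (1,3)@(3, 7): e=[9,41,6] → #
    (2,3)@(5, 7): e=[-11,37,30] → ·
    (1,4)@(3, 9): e=[15,31,10] → #
    (2,4)@(5, 9): e=[-5,27,34] → ·
    (1,5)@(3, 11): e=[21,21,14] → #
    (2,5)@(5, 11): e=[1,17,38] → #
    (3,5)@(7, 11): e=[-19,13,62] → ·
    (1,6)@(3, 13): e=[27,11,18] → #
    (3,6)@(7, 13): e=[-13,3,66] → ·
    (1,7)@(3, 15): e=[33,1,22] → #
  covered (8 px):
    · · · · · · · ·
    · · · · · · · ·
    · # · · · · · ·
    · # · · · · · ·
    · # · · · · · ·
    · # # · · · · ·
    · # # · · · · ·
    · # · · · · · ·
    · · · · · · · ·
    · · · · · · · ·
    · · · · · · · ·
T4:
  2·area = 116  (B↔C swapped to make it positive)
  edge (6, 10)→(14, 4): d=(8,-6) top-left  bias=+0
  edge (14, 4)→(12, 20): d=(-2,16) right/bottom  bias=-1
  edge (12, 20)→(6, 10): d=(-6,-10) top-left  bias=+0
    (1,2)@(3, 5): e=[-58,174,0] → ·  [on edge]
    (6,2)@(13, 5): e=[2,14,100] → #
    (7,2)@(15, 5): e=[14,-18,120] → ·
    (5,3)@(11, 7): e=[6,42,68] → #
    (7,3)@(15, 7): e=[30,-22,108] → ·
    (4,4)@(9, 9): e=[10,70,36] → #
    (7,4)@(15, 9): e=[46,-26,96] → ·
    (3,5)@(7, 11): e=[14,98,4] → #
    (7,5)@(15, 11): e=[62,-30,84] → ·
    (3,6)@(7, 13): e=[30,94,-8] → ·
    (4,6)@(9, 13): e=[42,62,12] → #
    (6,6)@(13, 13): e=[66,-2,52] → ·
    (4,7)@(9, 15): e=[58,58,0] → #  [on edge]
  covered (15 px):
    · · · · · · · ·
    · · · · · · · ·
    · · · · · · # ·
    · · · · · # # ·
    · · · · # # # ·
    · · · # # # # ·
    · · · · # # · ·
    · · · · # # · ·
    · · · · · # · ·
    · · · · · · · ·
    · · · · · · · ·

Z-buffer (winner per pixel, '.' = empty):
  . . . 0 . . . .
  . 0 0 1 . . . .
  . 3 0 1 . . 4 .
  . 3 1 1 . 4 4 .
  . 3 1 1 4 4 4 .
  2 3 3 4 4 4 4 .
  . 3 3 . 4 4 . .
  . 3 . . 4 4 . .
  . . . . . 4 . .
  . . . . . . . .
  . . . . . . . .

Result: 4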